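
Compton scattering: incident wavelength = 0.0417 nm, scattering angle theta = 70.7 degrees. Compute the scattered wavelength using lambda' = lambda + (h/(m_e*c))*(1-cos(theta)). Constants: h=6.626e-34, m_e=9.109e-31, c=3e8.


Compton wavelength: h/(m_e*c) = 2.4247e-12 m
d_lambda = 2.4247e-12 * (1 - cos(70.7 deg))
= 2.4247e-12 * 0.669486
= 1.6233e-12 m = 0.001623 nm
lambda' = 0.0417 + 0.001623
= 0.043323 nm

0.043323


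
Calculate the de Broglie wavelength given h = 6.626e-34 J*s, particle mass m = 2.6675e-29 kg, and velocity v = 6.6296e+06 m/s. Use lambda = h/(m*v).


lambda = h / (m * v)
= 6.626e-34 / (2.6675e-29 * 6.6296e+06)
= 6.626e-34 / 1.7684e-22
= 3.7468e-12 m

3.7468e-12


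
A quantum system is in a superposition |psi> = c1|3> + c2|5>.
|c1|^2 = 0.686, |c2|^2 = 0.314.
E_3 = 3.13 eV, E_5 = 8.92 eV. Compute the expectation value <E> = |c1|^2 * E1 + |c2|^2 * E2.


<E> = |c1|^2 * E1 + |c2|^2 * E2
= 0.686 * 3.13 + 0.314 * 8.92
= 2.1472 + 2.8009
= 4.9481 eV

4.9481


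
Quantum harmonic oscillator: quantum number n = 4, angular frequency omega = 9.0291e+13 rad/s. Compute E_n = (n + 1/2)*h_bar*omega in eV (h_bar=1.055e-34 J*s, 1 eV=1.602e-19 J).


E = (n + 1/2) * h_bar * omega
= (4 + 0.5) * 1.055e-34 * 9.0291e+13
= 4.5 * 9.5257e-21
= 4.2866e-20 J
= 0.2676 eV

0.2676


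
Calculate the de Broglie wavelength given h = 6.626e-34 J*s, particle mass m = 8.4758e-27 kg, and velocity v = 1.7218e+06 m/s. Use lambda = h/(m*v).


lambda = h / (m * v)
= 6.626e-34 / (8.4758e-27 * 1.7218e+06)
= 6.626e-34 / 1.4594e-20
= 4.5403e-14 m

4.5403e-14


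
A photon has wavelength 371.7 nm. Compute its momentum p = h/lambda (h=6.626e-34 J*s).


p = h / lambda
= 6.626e-34 / (371.7e-9)
= 6.626e-34 / 3.7170e-07
= 1.7826e-27 kg*m/s

1.7826e-27


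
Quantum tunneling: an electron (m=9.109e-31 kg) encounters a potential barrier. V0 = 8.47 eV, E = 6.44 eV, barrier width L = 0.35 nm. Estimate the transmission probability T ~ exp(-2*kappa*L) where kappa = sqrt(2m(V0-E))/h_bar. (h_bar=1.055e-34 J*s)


V0 - E = 2.03 eV = 3.2521e-19 J
kappa = sqrt(2 * m * (V0-E)) / h_bar
= sqrt(2 * 9.109e-31 * 3.2521e-19) / 1.055e-34
= 7.2959e+09 /m
2*kappa*L = 2 * 7.2959e+09 * 0.35e-9
= 5.1071
T = exp(-5.1071) = 6.053553e-03

6.053553e-03


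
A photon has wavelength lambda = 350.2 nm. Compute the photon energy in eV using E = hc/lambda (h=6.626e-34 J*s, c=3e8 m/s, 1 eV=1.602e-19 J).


E = hc / lambda
= (6.626e-34)(3e8) / (350.2e-9)
= 1.9878e-25 / 3.5020e-07
= 5.6762e-19 J
Converting to eV: 5.6762e-19 / 1.602e-19
= 3.5432 eV

3.5432


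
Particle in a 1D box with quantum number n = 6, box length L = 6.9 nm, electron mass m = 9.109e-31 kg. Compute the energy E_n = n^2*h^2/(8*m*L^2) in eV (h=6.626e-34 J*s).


E = n^2 * h^2 / (8 * m * L^2)
= 6^2 * (6.626e-34)^2 / (8 * 9.109e-31 * (6.9e-9)^2)
= 36 * 4.3904e-67 / (8 * 9.109e-31 * 4.7610e-17)
= 4.5556e-20 J
= 0.2844 eV

0.2844


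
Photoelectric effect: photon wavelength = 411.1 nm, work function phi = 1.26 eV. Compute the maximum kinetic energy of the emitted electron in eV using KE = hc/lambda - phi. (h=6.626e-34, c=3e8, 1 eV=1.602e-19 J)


E_photon = hc / lambda
= (6.626e-34)(3e8) / (411.1e-9)
= 4.8353e-19 J
= 3.0183 eV
KE = E_photon - phi
= 3.0183 - 1.26
= 1.7583 eV

1.7583


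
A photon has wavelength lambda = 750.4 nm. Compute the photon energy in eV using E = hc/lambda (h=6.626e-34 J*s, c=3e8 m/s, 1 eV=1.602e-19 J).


E = hc / lambda
= (6.626e-34)(3e8) / (750.4e-9)
= 1.9878e-25 / 7.5040e-07
= 2.6490e-19 J
Converting to eV: 2.6490e-19 / 1.602e-19
= 1.6536 eV

1.6536


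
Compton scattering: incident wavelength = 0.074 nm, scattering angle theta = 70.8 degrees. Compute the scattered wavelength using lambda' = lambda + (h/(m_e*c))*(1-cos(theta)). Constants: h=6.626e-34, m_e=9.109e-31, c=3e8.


Compton wavelength: h/(m_e*c) = 2.4247e-12 m
d_lambda = 2.4247e-12 * (1 - cos(70.8 deg))
= 2.4247e-12 * 0.671133
= 1.6273e-12 m = 0.001627 nm
lambda' = 0.074 + 0.001627
= 0.075627 nm

0.075627


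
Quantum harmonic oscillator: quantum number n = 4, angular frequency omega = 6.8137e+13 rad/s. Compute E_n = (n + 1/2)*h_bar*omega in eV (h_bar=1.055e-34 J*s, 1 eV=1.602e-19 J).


E = (n + 1/2) * h_bar * omega
= (4 + 0.5) * 1.055e-34 * 6.8137e+13
= 4.5 * 7.1885e-21
= 3.2348e-20 J
= 0.2019 eV

0.2019


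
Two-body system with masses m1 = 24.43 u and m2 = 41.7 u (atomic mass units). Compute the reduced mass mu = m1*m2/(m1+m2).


mu = m1 * m2 / (m1 + m2)
= 24.43 * 41.7 / (24.43 + 41.7)
= 1018.731 / 66.13
= 15.405 u

15.405


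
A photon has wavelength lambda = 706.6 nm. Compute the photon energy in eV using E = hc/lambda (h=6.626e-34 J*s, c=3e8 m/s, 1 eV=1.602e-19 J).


E = hc / lambda
= (6.626e-34)(3e8) / (706.6e-9)
= 1.9878e-25 / 7.0660e-07
= 2.8132e-19 J
Converting to eV: 2.8132e-19 / 1.602e-19
= 1.756 eV

1.756


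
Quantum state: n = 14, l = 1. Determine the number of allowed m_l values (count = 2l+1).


m_l ranges from -l to +l in integer steps
So m_l goes from -1 to +1
Count = 2l + 1 = 2*1 + 1
= 3

3


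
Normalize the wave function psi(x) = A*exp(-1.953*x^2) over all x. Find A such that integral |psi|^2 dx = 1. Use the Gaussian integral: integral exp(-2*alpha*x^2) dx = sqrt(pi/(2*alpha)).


integral |psi|^2 dx = A^2 * sqrt(pi/(2*alpha)) = 1
A^2 = sqrt(2*alpha/pi)
= sqrt(2 * 1.953 / pi)
= 1.115042
A = sqrt(1.115042)
= 1.056

1.056


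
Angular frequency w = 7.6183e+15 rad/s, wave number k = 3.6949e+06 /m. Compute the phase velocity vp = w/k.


vp = w / k
= 7.6183e+15 / 3.6949e+06
= 2.0618e+09 m/s

2.0618e+09


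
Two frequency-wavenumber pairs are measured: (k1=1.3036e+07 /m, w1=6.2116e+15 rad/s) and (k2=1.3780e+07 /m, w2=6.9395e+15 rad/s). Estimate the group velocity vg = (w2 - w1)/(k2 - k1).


vg = (w2 - w1) / (k2 - k1)
= (6.9395e+15 - 6.2116e+15) / (1.3780e+07 - 1.3036e+07)
= 7.2790e+14 / 7.4400e+05
= 9.7836e+08 m/s

9.7836e+08


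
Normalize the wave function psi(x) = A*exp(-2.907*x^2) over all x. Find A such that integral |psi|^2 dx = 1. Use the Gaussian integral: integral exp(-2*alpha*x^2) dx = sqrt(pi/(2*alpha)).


integral |psi|^2 dx = A^2 * sqrt(pi/(2*alpha)) = 1
A^2 = sqrt(2*alpha/pi)
= sqrt(2 * 2.907 / pi)
= 1.360387
A = sqrt(1.360387)
= 1.1664

1.1664


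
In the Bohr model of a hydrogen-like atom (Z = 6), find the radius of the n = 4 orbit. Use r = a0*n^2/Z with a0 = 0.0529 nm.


r = a0 * n^2 / Z
= 0.0529 * 4^2 / 6
= 0.0529 * 16 / 6
= 0.1411 nm

0.1411


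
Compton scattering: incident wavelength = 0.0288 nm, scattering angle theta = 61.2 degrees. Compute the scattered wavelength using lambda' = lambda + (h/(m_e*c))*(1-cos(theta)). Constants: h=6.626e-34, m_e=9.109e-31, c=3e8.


Compton wavelength: h/(m_e*c) = 2.4247e-12 m
d_lambda = 2.4247e-12 * (1 - cos(61.2 deg))
= 2.4247e-12 * 0.518246
= 1.2566e-12 m = 0.001257 nm
lambda' = 0.0288 + 0.001257
= 0.030057 nm

0.030057


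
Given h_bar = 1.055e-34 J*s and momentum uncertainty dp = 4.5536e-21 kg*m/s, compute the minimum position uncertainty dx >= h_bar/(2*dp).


dx = h_bar / (2 * dp)
= 1.055e-34 / (2 * 4.5536e-21)
= 1.055e-34 / 9.1072e-21
= 1.1584e-14 m

1.1584e-14


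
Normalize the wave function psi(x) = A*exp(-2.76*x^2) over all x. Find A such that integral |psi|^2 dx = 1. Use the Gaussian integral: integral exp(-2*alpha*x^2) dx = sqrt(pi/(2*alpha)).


integral |psi|^2 dx = A^2 * sqrt(pi/(2*alpha)) = 1
A^2 = sqrt(2*alpha/pi)
= sqrt(2 * 2.76 / pi)
= 1.325545
A = sqrt(1.325545)
= 1.1513

1.1513


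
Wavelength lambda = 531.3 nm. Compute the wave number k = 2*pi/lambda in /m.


k = 2 * pi / lambda
= 6.2832 / (531.3e-9)
= 6.2832 / 5.3130e-07
= 1.1826e+07 /m

1.1826e+07


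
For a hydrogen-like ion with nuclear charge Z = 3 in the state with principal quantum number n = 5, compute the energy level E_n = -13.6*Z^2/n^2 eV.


E_n = -13.6 * Z^2 / n^2
= -13.6 * 3^2 / 5^2
= -13.6 * 9 / 25
= -4.896 eV

-4.896


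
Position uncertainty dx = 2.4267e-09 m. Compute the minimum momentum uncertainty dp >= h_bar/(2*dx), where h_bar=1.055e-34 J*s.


dp = h_bar / (2 * dx)
= 1.055e-34 / (2 * 2.4267e-09)
= 1.055e-34 / 4.8534e-09
= 2.1737e-26 kg*m/s

2.1737e-26


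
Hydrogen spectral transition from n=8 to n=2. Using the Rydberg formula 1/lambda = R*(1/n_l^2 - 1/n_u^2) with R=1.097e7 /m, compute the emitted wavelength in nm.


1/lambda = R * (1/n_l^2 - 1/n_u^2)
= 1.097e7 * (1/2^2 - 1/8^2)
= 1.097e7 * (0.25 - 0.015625)
= 1.097e7 * 0.234375
= 2.5711e+06 /m
lambda = 1 / 2.5711e+06 = 388.9395 nm

388.9395


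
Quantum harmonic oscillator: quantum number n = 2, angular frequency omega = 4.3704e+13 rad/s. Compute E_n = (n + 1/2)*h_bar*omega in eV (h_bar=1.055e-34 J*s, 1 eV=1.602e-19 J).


E = (n + 1/2) * h_bar * omega
= (2 + 0.5) * 1.055e-34 * 4.3704e+13
= 2.5 * 4.6108e-21
= 1.1527e-20 J
= 0.072 eV

0.072


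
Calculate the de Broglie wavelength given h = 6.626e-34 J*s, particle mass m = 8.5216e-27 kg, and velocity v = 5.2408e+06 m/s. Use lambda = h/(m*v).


lambda = h / (m * v)
= 6.626e-34 / (8.5216e-27 * 5.2408e+06)
= 6.626e-34 / 4.4660e-20
= 1.4837e-14 m

1.4837e-14


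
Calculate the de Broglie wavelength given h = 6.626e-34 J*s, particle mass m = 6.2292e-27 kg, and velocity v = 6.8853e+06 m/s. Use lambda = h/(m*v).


lambda = h / (m * v)
= 6.626e-34 / (6.2292e-27 * 6.8853e+06)
= 6.626e-34 / 4.2890e-20
= 1.5449e-14 m

1.5449e-14


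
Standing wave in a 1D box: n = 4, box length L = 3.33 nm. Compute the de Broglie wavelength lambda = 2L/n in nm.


lambda = 2L / n
= 2 * 3.33 / 4
= 6.66 / 4
= 1.665 nm

1.665


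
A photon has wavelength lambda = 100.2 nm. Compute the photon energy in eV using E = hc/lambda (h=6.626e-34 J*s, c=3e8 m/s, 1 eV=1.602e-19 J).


E = hc / lambda
= (6.626e-34)(3e8) / (100.2e-9)
= 1.9878e-25 / 1.0020e-07
= 1.9838e-18 J
Converting to eV: 1.9838e-18 / 1.602e-19
= 12.3835 eV

12.3835


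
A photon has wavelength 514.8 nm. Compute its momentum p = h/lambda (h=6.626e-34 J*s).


p = h / lambda
= 6.626e-34 / (514.8e-9)
= 6.626e-34 / 5.1480e-07
= 1.2871e-27 kg*m/s

1.2871e-27


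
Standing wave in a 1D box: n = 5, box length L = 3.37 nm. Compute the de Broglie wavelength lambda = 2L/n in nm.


lambda = 2L / n
= 2 * 3.37 / 5
= 6.74 / 5
= 1.348 nm

1.348


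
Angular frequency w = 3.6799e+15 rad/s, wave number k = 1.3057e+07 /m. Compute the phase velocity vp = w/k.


vp = w / k
= 3.6799e+15 / 1.3057e+07
= 2.8183e+08 m/s

2.8183e+08


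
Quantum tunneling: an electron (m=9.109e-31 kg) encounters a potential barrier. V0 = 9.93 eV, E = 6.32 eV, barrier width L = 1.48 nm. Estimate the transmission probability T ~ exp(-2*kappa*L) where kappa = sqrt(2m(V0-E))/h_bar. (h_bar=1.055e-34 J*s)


V0 - E = 3.61 eV = 5.7832e-19 J
kappa = sqrt(2 * m * (V0-E)) / h_bar
= sqrt(2 * 9.109e-31 * 5.7832e-19) / 1.055e-34
= 9.7293e+09 /m
2*kappa*L = 2 * 9.7293e+09 * 1.48e-9
= 28.7988
T = exp(-28.7988) = 3.110557e-13

3.110557e-13


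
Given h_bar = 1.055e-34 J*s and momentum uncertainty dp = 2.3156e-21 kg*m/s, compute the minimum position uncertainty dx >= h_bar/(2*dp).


dx = h_bar / (2 * dp)
= 1.055e-34 / (2 * 2.3156e-21)
= 1.055e-34 / 4.6312e-21
= 2.2780e-14 m

2.2780e-14


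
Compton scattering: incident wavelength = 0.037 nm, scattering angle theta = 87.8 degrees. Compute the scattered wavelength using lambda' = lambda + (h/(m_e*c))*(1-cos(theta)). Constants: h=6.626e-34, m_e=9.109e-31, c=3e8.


Compton wavelength: h/(m_e*c) = 2.4247e-12 m
d_lambda = 2.4247e-12 * (1 - cos(87.8 deg))
= 2.4247e-12 * 0.961612
= 2.3316e-12 m = 0.002332 nm
lambda' = 0.037 + 0.002332
= 0.039332 nm

0.039332


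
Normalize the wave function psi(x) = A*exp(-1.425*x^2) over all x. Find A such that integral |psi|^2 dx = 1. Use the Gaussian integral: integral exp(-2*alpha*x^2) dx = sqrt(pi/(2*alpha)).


integral |psi|^2 dx = A^2 * sqrt(pi/(2*alpha)) = 1
A^2 = sqrt(2*alpha/pi)
= sqrt(2 * 1.425 / pi)
= 0.952462
A = sqrt(0.952462)
= 0.9759

0.9759


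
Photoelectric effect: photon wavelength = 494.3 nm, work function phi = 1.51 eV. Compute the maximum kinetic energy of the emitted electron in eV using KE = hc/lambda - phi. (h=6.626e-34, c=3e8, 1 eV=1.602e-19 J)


E_photon = hc / lambda
= (6.626e-34)(3e8) / (494.3e-9)
= 4.0214e-19 J
= 2.5103 eV
KE = E_photon - phi
= 2.5103 - 1.51
= 1.0003 eV

1.0003


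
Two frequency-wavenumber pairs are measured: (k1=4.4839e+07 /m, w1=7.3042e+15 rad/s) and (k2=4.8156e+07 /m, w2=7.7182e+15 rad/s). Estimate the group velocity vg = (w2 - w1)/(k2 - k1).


vg = (w2 - w1) / (k2 - k1)
= (7.7182e+15 - 7.3042e+15) / (4.8156e+07 - 4.4839e+07)
= 4.1400e+14 / 3.3170e+06
= 1.2481e+08 m/s

1.2481e+08


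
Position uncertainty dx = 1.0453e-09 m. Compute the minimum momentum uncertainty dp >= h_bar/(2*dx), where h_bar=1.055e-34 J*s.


dp = h_bar / (2 * dx)
= 1.055e-34 / (2 * 1.0453e-09)
= 1.055e-34 / 2.0906e-09
= 5.0464e-26 kg*m/s

5.0464e-26


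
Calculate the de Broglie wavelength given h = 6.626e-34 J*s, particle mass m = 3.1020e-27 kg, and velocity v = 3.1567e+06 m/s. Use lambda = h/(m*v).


lambda = h / (m * v)
= 6.626e-34 / (3.1020e-27 * 3.1567e+06)
= 6.626e-34 / 9.7921e-21
= 6.7667e-14 m

6.7667e-14


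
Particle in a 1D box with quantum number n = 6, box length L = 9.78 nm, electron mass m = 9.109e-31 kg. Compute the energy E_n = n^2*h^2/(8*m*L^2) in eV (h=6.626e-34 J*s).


E = n^2 * h^2 / (8 * m * L^2)
= 6^2 * (6.626e-34)^2 / (8 * 9.109e-31 * (9.78e-9)^2)
= 36 * 4.3904e-67 / (8 * 9.109e-31 * 9.5648e-17)
= 2.2676e-20 J
= 0.1415 eV

0.1415


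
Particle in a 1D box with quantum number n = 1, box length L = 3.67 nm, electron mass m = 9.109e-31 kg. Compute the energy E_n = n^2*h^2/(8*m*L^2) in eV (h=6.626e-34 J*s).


E = n^2 * h^2 / (8 * m * L^2)
= 1^2 * (6.626e-34)^2 / (8 * 9.109e-31 * (3.67e-9)^2)
= 1 * 4.3904e-67 / (8 * 9.109e-31 * 1.3469e-17)
= 4.4731e-21 J
= 0.0279 eV

0.0279


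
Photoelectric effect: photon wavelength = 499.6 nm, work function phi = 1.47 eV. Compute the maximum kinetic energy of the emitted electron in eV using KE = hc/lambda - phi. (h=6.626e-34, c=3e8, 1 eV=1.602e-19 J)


E_photon = hc / lambda
= (6.626e-34)(3e8) / (499.6e-9)
= 3.9788e-19 J
= 2.4836 eV
KE = E_photon - phi
= 2.4836 - 1.47
= 1.0136 eV

1.0136


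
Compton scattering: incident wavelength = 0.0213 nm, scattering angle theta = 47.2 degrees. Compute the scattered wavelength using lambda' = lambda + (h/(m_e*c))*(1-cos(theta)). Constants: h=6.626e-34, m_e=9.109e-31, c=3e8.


Compton wavelength: h/(m_e*c) = 2.4247e-12 m
d_lambda = 2.4247e-12 * (1 - cos(47.2 deg))
= 2.4247e-12 * 0.320559
= 7.7726e-13 m = 0.000777 nm
lambda' = 0.0213 + 0.000777
= 0.022077 nm

0.022077


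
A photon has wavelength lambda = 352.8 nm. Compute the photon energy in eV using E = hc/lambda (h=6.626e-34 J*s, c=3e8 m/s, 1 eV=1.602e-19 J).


E = hc / lambda
= (6.626e-34)(3e8) / (352.8e-9)
= 1.9878e-25 / 3.5280e-07
= 5.6344e-19 J
Converting to eV: 5.6344e-19 / 1.602e-19
= 3.5171 eV

3.5171


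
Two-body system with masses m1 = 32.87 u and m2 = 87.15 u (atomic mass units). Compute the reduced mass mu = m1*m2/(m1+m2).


mu = m1 * m2 / (m1 + m2)
= 32.87 * 87.15 / (32.87 + 87.15)
= 2864.6205 / 120.02
= 23.8679 u

23.8679


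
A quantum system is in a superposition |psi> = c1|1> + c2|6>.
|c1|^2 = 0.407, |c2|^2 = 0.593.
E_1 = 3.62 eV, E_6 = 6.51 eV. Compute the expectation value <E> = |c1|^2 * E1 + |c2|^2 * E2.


<E> = |c1|^2 * E1 + |c2|^2 * E2
= 0.407 * 3.62 + 0.593 * 6.51
= 1.4733 + 3.8604
= 5.3338 eV

5.3338


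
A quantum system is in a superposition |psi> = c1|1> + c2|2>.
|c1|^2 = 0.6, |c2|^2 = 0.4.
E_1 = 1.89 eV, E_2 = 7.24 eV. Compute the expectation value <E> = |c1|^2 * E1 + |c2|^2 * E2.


<E> = |c1|^2 * E1 + |c2|^2 * E2
= 0.6 * 1.89 + 0.4 * 7.24
= 1.134 + 2.896
= 4.03 eV

4.03


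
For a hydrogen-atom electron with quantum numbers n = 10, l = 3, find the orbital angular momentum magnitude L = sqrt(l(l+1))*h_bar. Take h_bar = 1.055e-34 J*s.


L = sqrt(l*(l+1)) * h_bar
= sqrt(3 * 4) * 1.055e-34
= sqrt(12) * 1.055e-34
= 3.4641 * 1.055e-34
= 3.6546e-34 J*s

3.6546e-34


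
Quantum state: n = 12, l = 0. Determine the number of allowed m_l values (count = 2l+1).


m_l ranges from -l to +l in integer steps
So m_l goes from -0 to +0
Count = 2l + 1 = 2*0 + 1
= 1

1


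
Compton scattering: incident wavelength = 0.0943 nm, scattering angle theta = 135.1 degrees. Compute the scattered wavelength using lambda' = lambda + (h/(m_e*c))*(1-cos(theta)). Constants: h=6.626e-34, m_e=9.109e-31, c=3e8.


Compton wavelength: h/(m_e*c) = 2.4247e-12 m
d_lambda = 2.4247e-12 * (1 - cos(135.1 deg))
= 2.4247e-12 * 1.70834
= 4.1422e-12 m = 0.004142 nm
lambda' = 0.0943 + 0.004142
= 0.098442 nm

0.098442


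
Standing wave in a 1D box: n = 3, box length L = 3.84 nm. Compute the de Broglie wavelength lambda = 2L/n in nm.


lambda = 2L / n
= 2 * 3.84 / 3
= 7.68 / 3
= 2.56 nm

2.56


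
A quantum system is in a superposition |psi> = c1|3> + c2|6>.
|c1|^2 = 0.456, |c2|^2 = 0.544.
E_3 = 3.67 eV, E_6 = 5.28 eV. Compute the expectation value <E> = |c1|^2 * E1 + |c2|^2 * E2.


<E> = |c1|^2 * E1 + |c2|^2 * E2
= 0.456 * 3.67 + 0.544 * 5.28
= 1.6735 + 2.8723
= 4.5458 eV

4.5458


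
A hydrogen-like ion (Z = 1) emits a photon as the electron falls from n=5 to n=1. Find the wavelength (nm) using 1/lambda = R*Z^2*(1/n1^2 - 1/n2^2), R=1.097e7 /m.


1/lambda = R * Z^2 * (1/n1^2 - 1/n2^2)
= 1.097e7 * 1^2 * (1/1^2 - 1/5^2)
= 1.097e7 * 1 * (1.0 - 0.04)
= 1.0531e+07 /m
lambda = 1 / 1.0531e+07
= 94.9559 nm

94.9559


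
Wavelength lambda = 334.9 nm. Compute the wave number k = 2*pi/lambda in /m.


k = 2 * pi / lambda
= 6.2832 / (334.9e-9)
= 6.2832 / 3.3490e-07
= 1.8761e+07 /m

1.8761e+07


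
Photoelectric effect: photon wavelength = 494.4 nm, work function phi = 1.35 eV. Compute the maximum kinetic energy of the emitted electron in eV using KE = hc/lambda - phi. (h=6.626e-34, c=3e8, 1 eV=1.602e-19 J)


E_photon = hc / lambda
= (6.626e-34)(3e8) / (494.4e-9)
= 4.0206e-19 J
= 2.5098 eV
KE = E_photon - phi
= 2.5098 - 1.35
= 1.1598 eV

1.1598


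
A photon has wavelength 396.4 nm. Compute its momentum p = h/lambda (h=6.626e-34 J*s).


p = h / lambda
= 6.626e-34 / (396.4e-9)
= 6.626e-34 / 3.9640e-07
= 1.6715e-27 kg*m/s

1.6715e-27


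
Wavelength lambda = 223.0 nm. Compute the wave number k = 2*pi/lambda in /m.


k = 2 * pi / lambda
= 6.2832 / (223.0e-9)
= 6.2832 / 2.2300e-07
= 2.8176e+07 /m

2.8176e+07


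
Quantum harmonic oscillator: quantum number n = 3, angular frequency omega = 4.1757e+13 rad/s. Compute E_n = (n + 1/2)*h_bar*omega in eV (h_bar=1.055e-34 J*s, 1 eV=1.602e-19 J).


E = (n + 1/2) * h_bar * omega
= (3 + 0.5) * 1.055e-34 * 4.1757e+13
= 3.5 * 4.4054e-21
= 1.5419e-20 J
= 0.0962 eV

0.0962


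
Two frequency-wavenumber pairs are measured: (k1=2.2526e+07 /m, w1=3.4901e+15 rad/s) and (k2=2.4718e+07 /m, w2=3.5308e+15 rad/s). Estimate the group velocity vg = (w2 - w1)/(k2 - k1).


vg = (w2 - w1) / (k2 - k1)
= (3.5308e+15 - 3.4901e+15) / (2.4718e+07 - 2.2526e+07)
= 4.0700e+13 / 2.1920e+06
= 1.8568e+07 m/s

1.8568e+07


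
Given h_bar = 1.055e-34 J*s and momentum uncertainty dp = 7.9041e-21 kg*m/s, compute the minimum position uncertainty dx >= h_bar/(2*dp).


dx = h_bar / (2 * dp)
= 1.055e-34 / (2 * 7.9041e-21)
= 1.055e-34 / 1.5808e-20
= 6.6738e-15 m

6.6738e-15


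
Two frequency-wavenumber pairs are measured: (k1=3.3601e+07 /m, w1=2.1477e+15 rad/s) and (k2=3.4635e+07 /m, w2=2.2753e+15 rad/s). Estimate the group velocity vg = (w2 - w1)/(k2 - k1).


vg = (w2 - w1) / (k2 - k1)
= (2.2753e+15 - 2.1477e+15) / (3.4635e+07 - 3.3601e+07)
= 1.2760e+14 / 1.0340e+06
= 1.2340e+08 m/s

1.2340e+08


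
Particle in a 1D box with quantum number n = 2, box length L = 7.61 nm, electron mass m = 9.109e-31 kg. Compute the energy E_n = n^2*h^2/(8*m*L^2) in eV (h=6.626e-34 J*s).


E = n^2 * h^2 / (8 * m * L^2)
= 2^2 * (6.626e-34)^2 / (8 * 9.109e-31 * (7.61e-9)^2)
= 4 * 4.3904e-67 / (8 * 9.109e-31 * 5.7912e-17)
= 4.1613e-21 J
= 0.026 eV

0.026


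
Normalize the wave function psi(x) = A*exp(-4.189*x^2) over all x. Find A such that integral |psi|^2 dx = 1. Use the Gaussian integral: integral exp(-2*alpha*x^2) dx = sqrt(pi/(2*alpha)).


integral |psi|^2 dx = A^2 * sqrt(pi/(2*alpha)) = 1
A^2 = sqrt(2*alpha/pi)
= sqrt(2 * 4.189 / pi)
= 1.633034
A = sqrt(1.633034)
= 1.2779

1.2779


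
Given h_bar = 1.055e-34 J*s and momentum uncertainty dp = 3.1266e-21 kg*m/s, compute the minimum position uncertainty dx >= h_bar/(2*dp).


dx = h_bar / (2 * dp)
= 1.055e-34 / (2 * 3.1266e-21)
= 1.055e-34 / 6.2532e-21
= 1.6871e-14 m

1.6871e-14


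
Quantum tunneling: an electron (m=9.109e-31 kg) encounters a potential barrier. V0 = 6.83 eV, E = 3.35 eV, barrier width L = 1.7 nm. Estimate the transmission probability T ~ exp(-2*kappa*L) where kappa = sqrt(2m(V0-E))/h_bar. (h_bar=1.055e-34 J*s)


V0 - E = 3.48 eV = 5.5750e-19 J
kappa = sqrt(2 * m * (V0-E)) / h_bar
= sqrt(2 * 9.109e-31 * 5.5750e-19) / 1.055e-34
= 9.5525e+09 /m
2*kappa*L = 2 * 9.5525e+09 * 1.7e-9
= 32.4786
T = exp(-32.4786) = 7.847129e-15

7.847129e-15


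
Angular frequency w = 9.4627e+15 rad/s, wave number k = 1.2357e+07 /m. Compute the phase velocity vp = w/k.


vp = w / k
= 9.4627e+15 / 1.2357e+07
= 7.6578e+08 m/s

7.6578e+08


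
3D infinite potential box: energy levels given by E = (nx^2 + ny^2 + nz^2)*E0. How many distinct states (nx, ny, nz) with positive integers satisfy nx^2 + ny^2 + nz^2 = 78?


Enumerate all (nx, ny, nz) with nx^2 + ny^2 + nz^2 = 78:
(2,5,7)
(2,7,5)
(5,2,7)
(5,7,2)
(7,2,5)
(7,5,2)
Total degeneracy = 6

6


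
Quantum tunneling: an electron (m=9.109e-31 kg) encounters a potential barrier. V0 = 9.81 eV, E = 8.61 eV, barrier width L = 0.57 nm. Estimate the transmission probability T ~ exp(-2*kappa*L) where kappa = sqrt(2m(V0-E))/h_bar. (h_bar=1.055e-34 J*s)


V0 - E = 1.2 eV = 1.9224e-19 J
kappa = sqrt(2 * m * (V0-E)) / h_bar
= sqrt(2 * 9.109e-31 * 1.9224e-19) / 1.055e-34
= 5.6094e+09 /m
2*kappa*L = 2 * 5.6094e+09 * 0.57e-9
= 6.3948
T = exp(-6.3948) = 1.670278e-03

1.670278e-03


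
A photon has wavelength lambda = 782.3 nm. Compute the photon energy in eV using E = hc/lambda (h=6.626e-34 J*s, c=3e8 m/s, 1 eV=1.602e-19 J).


E = hc / lambda
= (6.626e-34)(3e8) / (782.3e-9)
= 1.9878e-25 / 7.8230e-07
= 2.5410e-19 J
Converting to eV: 2.5410e-19 / 1.602e-19
= 1.5861 eV

1.5861


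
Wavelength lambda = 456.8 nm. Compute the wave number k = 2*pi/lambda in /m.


k = 2 * pi / lambda
= 6.2832 / (456.8e-9)
= 6.2832 / 4.5680e-07
= 1.3755e+07 /m

1.3755e+07


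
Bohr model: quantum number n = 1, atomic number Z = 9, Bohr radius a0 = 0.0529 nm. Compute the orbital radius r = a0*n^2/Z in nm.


r = a0 * n^2 / Z
= 0.0529 * 1^2 / 9
= 0.0529 * 1 / 9
= 0.0059 nm

0.0059


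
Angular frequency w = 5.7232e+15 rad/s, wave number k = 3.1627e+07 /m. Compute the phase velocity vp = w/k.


vp = w / k
= 5.7232e+15 / 3.1627e+07
= 1.8096e+08 m/s

1.8096e+08


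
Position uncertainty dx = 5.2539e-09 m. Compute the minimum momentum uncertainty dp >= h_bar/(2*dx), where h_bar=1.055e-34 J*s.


dp = h_bar / (2 * dx)
= 1.055e-34 / (2 * 5.2539e-09)
= 1.055e-34 / 1.0508e-08
= 1.0040e-26 kg*m/s

1.0040e-26


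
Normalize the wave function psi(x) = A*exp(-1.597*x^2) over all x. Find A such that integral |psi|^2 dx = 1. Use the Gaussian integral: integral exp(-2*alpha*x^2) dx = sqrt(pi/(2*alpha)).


integral |psi|^2 dx = A^2 * sqrt(pi/(2*alpha)) = 1
A^2 = sqrt(2*alpha/pi)
= sqrt(2 * 1.597 / pi)
= 1.008306
A = sqrt(1.008306)
= 1.0041

1.0041


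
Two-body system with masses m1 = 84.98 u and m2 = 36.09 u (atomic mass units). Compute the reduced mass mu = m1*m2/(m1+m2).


mu = m1 * m2 / (m1 + m2)
= 84.98 * 36.09 / (84.98 + 36.09)
= 3066.9282 / 121.07
= 25.3319 u

25.3319


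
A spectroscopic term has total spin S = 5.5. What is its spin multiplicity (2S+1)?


Spin multiplicity = 2S + 1
= 2 * 5.5 + 1
= 11.0 + 1
= 12

12


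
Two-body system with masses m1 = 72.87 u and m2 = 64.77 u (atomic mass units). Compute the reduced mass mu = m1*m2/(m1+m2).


mu = m1 * m2 / (m1 + m2)
= 72.87 * 64.77 / (72.87 + 64.77)
= 4719.7899 / 137.64
= 34.2908 u

34.2908


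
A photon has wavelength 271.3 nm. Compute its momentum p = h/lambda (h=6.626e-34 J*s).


p = h / lambda
= 6.626e-34 / (271.3e-9)
= 6.626e-34 / 2.7130e-07
= 2.4423e-27 kg*m/s

2.4423e-27


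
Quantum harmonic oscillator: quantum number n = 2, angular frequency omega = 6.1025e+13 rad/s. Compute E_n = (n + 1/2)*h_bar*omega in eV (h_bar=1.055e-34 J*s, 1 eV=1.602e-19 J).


E = (n + 1/2) * h_bar * omega
= (2 + 0.5) * 1.055e-34 * 6.1025e+13
= 2.5 * 6.4381e-21
= 1.6095e-20 J
= 0.1005 eV

0.1005


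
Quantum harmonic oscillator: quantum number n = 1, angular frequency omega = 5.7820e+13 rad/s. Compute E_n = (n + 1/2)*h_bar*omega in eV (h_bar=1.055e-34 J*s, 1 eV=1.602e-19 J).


E = (n + 1/2) * h_bar * omega
= (1 + 0.5) * 1.055e-34 * 5.7820e+13
= 1.5 * 6.1000e-21
= 9.1500e-21 J
= 0.0571 eV

0.0571


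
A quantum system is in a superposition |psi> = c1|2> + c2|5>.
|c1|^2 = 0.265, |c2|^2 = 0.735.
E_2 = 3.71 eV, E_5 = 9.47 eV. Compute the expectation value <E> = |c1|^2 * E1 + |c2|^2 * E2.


<E> = |c1|^2 * E1 + |c2|^2 * E2
= 0.265 * 3.71 + 0.735 * 9.47
= 0.9832 + 6.9605
= 7.9436 eV

7.9436


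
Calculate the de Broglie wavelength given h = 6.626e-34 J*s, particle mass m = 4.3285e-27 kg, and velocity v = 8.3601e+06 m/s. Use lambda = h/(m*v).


lambda = h / (m * v)
= 6.626e-34 / (4.3285e-27 * 8.3601e+06)
= 6.626e-34 / 3.6187e-20
= 1.8311e-14 m

1.8311e-14


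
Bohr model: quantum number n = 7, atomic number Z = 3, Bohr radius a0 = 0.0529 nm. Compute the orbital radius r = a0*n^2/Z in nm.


r = a0 * n^2 / Z
= 0.0529 * 7^2 / 3
= 0.0529 * 49 / 3
= 0.864 nm

0.864


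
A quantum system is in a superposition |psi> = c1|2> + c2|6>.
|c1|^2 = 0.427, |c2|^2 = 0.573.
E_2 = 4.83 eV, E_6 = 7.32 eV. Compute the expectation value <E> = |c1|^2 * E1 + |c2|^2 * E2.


<E> = |c1|^2 * E1 + |c2|^2 * E2
= 0.427 * 4.83 + 0.573 * 7.32
= 2.0624 + 4.1944
= 6.2568 eV

6.2568


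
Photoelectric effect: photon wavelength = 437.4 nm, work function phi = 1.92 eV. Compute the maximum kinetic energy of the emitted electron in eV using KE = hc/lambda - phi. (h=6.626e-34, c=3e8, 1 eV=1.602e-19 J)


E_photon = hc / lambda
= (6.626e-34)(3e8) / (437.4e-9)
= 4.5446e-19 J
= 2.8368 eV
KE = E_photon - phi
= 2.8368 - 1.92
= 0.9168 eV

0.9168


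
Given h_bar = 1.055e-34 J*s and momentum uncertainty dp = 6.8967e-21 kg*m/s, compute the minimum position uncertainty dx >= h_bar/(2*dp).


dx = h_bar / (2 * dp)
= 1.055e-34 / (2 * 6.8967e-21)
= 1.055e-34 / 1.3793e-20
= 7.6486e-15 m

7.6486e-15


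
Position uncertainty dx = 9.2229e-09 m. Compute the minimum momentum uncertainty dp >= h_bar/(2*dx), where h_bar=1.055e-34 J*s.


dp = h_bar / (2 * dx)
= 1.055e-34 / (2 * 9.2229e-09)
= 1.055e-34 / 1.8446e-08
= 5.7195e-27 kg*m/s

5.7195e-27


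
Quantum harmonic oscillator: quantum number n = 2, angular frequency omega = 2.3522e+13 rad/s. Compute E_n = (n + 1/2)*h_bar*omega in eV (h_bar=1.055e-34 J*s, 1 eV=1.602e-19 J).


E = (n + 1/2) * h_bar * omega
= (2 + 0.5) * 1.055e-34 * 2.3522e+13
= 2.5 * 2.4816e-21
= 6.2039e-21 J
= 0.0387 eV

0.0387


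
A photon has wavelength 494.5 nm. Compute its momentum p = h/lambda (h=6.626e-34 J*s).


p = h / lambda
= 6.626e-34 / (494.5e-9)
= 6.626e-34 / 4.9450e-07
= 1.3399e-27 kg*m/s

1.3399e-27


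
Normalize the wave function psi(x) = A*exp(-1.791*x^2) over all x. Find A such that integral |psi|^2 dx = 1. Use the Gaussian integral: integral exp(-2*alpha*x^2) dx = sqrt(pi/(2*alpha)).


integral |psi|^2 dx = A^2 * sqrt(pi/(2*alpha)) = 1
A^2 = sqrt(2*alpha/pi)
= sqrt(2 * 1.791 / pi)
= 1.067795
A = sqrt(1.067795)
= 1.0333

1.0333


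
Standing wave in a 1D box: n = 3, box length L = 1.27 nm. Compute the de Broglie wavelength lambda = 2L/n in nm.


lambda = 2L / n
= 2 * 1.27 / 3
= 2.54 / 3
= 0.8467 nm

0.8467


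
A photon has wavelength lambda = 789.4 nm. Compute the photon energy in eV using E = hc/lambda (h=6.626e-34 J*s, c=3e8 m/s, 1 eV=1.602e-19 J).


E = hc / lambda
= (6.626e-34)(3e8) / (789.4e-9)
= 1.9878e-25 / 7.8940e-07
= 2.5181e-19 J
Converting to eV: 2.5181e-19 / 1.602e-19
= 1.5719 eV

1.5719


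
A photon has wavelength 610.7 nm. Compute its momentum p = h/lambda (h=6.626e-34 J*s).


p = h / lambda
= 6.626e-34 / (610.7e-9)
= 6.626e-34 / 6.1070e-07
= 1.0850e-27 kg*m/s

1.0850e-27


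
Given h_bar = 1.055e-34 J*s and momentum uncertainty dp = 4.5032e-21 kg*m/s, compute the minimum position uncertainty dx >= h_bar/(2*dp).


dx = h_bar / (2 * dp)
= 1.055e-34 / (2 * 4.5032e-21)
= 1.055e-34 / 9.0064e-21
= 1.1714e-14 m

1.1714e-14


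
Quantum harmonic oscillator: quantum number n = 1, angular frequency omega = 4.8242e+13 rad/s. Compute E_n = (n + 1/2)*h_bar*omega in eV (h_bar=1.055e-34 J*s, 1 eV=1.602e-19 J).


E = (n + 1/2) * h_bar * omega
= (1 + 0.5) * 1.055e-34 * 4.8242e+13
= 1.5 * 5.0895e-21
= 7.6343e-21 J
= 0.0477 eV

0.0477


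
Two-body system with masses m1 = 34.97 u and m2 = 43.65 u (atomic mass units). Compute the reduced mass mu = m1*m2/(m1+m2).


mu = m1 * m2 / (m1 + m2)
= 34.97 * 43.65 / (34.97 + 43.65)
= 1526.4405 / 78.62
= 19.4154 u

19.4154


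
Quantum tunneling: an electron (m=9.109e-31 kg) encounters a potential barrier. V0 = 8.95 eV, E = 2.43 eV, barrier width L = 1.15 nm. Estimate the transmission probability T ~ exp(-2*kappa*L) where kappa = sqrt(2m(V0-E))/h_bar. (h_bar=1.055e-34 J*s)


V0 - E = 6.52 eV = 1.0445e-18 J
kappa = sqrt(2 * m * (V0-E)) / h_bar
= sqrt(2 * 9.109e-31 * 1.0445e-18) / 1.055e-34
= 1.3075e+10 /m
2*kappa*L = 2 * 1.3075e+10 * 1.15e-9
= 30.0733
T = exp(-30.0733) = 8.696430e-14

8.696430e-14


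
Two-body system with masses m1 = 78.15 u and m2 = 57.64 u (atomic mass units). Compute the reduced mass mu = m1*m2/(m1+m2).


mu = m1 * m2 / (m1 + m2)
= 78.15 * 57.64 / (78.15 + 57.64)
= 4504.566 / 135.79
= 33.173 u

33.173


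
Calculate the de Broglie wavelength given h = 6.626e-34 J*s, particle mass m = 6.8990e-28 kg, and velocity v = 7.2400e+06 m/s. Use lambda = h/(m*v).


lambda = h / (m * v)
= 6.626e-34 / (6.8990e-28 * 7.2400e+06)
= 6.626e-34 / 4.9949e-21
= 1.3266e-13 m

1.3266e-13


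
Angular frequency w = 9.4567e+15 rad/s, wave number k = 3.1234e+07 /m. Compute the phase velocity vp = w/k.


vp = w / k
= 9.4567e+15 / 3.1234e+07
= 3.0277e+08 m/s

3.0277e+08


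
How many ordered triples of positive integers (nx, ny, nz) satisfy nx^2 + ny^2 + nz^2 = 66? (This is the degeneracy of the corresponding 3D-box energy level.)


Enumerate all (nx, ny, nz) with nx^2 + ny^2 + nz^2 = 66:
(1,1,8)
(1,4,7)
(1,7,4)
(1,8,1)
(4,1,7)
(4,5,5)
(4,7,1)
(5,4,5)
(5,5,4)
(7,1,4)
(7,4,1)
(8,1,1)
Total degeneracy = 12

12


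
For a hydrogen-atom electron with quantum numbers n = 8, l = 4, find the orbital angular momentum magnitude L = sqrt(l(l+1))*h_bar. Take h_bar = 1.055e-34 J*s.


L = sqrt(l*(l+1)) * h_bar
= sqrt(4 * 5) * 1.055e-34
= sqrt(20) * 1.055e-34
= 4.4721 * 1.055e-34
= 4.7181e-34 J*s

4.7181e-34


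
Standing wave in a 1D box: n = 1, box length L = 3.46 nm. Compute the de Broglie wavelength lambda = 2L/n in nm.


lambda = 2L / n
= 2 * 3.46 / 1
= 6.92 / 1
= 6.92 nm

6.92


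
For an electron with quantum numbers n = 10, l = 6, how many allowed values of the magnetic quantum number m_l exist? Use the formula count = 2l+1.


m_l ranges from -l to +l in integer steps
So m_l goes from -6 to +6
Count = 2l + 1 = 2*6 + 1
= 13

13


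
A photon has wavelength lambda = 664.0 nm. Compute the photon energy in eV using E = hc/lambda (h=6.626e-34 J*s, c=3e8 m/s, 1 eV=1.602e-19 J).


E = hc / lambda
= (6.626e-34)(3e8) / (664.0e-9)
= 1.9878e-25 / 6.6400e-07
= 2.9937e-19 J
Converting to eV: 2.9937e-19 / 1.602e-19
= 1.8687 eV

1.8687


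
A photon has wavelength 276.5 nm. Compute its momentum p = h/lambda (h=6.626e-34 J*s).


p = h / lambda
= 6.626e-34 / (276.5e-9)
= 6.626e-34 / 2.7650e-07
= 2.3964e-27 kg*m/s

2.3964e-27


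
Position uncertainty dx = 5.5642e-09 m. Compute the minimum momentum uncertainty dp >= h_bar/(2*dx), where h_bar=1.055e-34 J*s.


dp = h_bar / (2 * dx)
= 1.055e-34 / (2 * 5.5642e-09)
= 1.055e-34 / 1.1128e-08
= 9.4802e-27 kg*m/s

9.4802e-27


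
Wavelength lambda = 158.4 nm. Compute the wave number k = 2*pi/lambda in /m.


k = 2 * pi / lambda
= 6.2832 / (158.4e-9)
= 6.2832 / 1.5840e-07
= 3.9667e+07 /m

3.9667e+07


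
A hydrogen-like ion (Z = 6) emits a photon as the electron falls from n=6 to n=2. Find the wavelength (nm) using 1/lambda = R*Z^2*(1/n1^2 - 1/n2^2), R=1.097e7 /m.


1/lambda = R * Z^2 * (1/n1^2 - 1/n2^2)
= 1.097e7 * 6^2 * (1/2^2 - 1/6^2)
= 1.097e7 * 36 * (0.25 - 0.027778)
= 8.7760e+07 /m
lambda = 1 / 8.7760e+07
= 11.3947 nm

11.3947


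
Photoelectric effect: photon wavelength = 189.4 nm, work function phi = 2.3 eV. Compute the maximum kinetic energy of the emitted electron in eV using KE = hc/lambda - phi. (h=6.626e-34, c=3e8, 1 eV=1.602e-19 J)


E_photon = hc / lambda
= (6.626e-34)(3e8) / (189.4e-9)
= 1.0495e-18 J
= 6.5513 eV
KE = E_photon - phi
= 6.5513 - 2.3
= 4.2513 eV

4.2513


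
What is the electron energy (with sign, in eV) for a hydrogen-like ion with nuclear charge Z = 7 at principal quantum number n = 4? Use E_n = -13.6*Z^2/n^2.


E_n = -13.6 * Z^2 / n^2
= -13.6 * 7^2 / 4^2
= -13.6 * 49 / 16
= -41.65 eV

-41.65


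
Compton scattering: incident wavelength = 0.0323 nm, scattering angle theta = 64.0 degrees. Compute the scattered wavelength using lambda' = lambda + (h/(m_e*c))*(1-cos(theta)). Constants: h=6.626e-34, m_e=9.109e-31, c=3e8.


Compton wavelength: h/(m_e*c) = 2.4247e-12 m
d_lambda = 2.4247e-12 * (1 - cos(64.0 deg))
= 2.4247e-12 * 0.561629
= 1.3618e-12 m = 0.001362 nm
lambda' = 0.0323 + 0.001362
= 0.033662 nm

0.033662


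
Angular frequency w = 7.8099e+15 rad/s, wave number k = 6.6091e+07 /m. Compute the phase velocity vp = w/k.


vp = w / k
= 7.8099e+15 / 6.6091e+07
= 1.1817e+08 m/s

1.1817e+08


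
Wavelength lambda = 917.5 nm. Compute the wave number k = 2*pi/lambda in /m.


k = 2 * pi / lambda
= 6.2832 / (917.5e-9)
= 6.2832 / 9.1750e-07
= 6.8482e+06 /m

6.8482e+06


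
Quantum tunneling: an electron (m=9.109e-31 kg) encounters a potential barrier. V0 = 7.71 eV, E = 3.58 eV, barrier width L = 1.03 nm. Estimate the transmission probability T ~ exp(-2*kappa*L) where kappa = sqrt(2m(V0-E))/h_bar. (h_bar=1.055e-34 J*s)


V0 - E = 4.13 eV = 6.6163e-19 J
kappa = sqrt(2 * m * (V0-E)) / h_bar
= sqrt(2 * 9.109e-31 * 6.6163e-19) / 1.055e-34
= 1.0406e+10 /m
2*kappa*L = 2 * 1.0406e+10 * 1.03e-9
= 21.4374
T = exp(-21.4374) = 4.896333e-10

4.896333e-10


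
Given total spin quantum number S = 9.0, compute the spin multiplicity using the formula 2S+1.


Spin multiplicity = 2S + 1
= 2 * 9.0 + 1
= 18.0 + 1
= 19

19


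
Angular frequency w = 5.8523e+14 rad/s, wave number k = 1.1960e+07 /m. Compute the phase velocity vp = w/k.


vp = w / k
= 5.8523e+14 / 1.1960e+07
= 4.8932e+07 m/s

4.8932e+07


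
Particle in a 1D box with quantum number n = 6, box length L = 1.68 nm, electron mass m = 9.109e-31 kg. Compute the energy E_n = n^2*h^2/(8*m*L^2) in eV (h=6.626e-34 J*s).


E = n^2 * h^2 / (8 * m * L^2)
= 6^2 * (6.626e-34)^2 / (8 * 9.109e-31 * (1.68e-9)^2)
= 36 * 4.3904e-67 / (8 * 9.109e-31 * 2.8224e-18)
= 7.6847e-19 J
= 4.7969 eV

4.7969


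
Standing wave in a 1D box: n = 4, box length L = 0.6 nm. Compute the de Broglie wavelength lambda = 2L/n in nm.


lambda = 2L / n
= 2 * 0.6 / 4
= 1.2 / 4
= 0.3 nm

0.3


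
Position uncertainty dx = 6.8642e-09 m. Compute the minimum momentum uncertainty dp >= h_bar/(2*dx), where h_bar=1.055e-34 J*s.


dp = h_bar / (2 * dx)
= 1.055e-34 / (2 * 6.8642e-09)
= 1.055e-34 / 1.3728e-08
= 7.6848e-27 kg*m/s

7.6848e-27


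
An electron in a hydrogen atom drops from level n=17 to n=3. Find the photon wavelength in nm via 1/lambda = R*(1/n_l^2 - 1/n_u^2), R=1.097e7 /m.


1/lambda = R * (1/n_l^2 - 1/n_u^2)
= 1.097e7 * (1/3^2 - 1/17^2)
= 1.097e7 * (0.111111 - 0.00346)
= 1.097e7 * 0.107651
= 1.1809e+06 /m
lambda = 1 / 1.1809e+06 = 846.7899 nm

846.7899


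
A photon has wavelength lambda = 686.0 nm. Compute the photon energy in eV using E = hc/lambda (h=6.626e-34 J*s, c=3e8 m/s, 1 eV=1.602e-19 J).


E = hc / lambda
= (6.626e-34)(3e8) / (686.0e-9)
= 1.9878e-25 / 6.8600e-07
= 2.8977e-19 J
Converting to eV: 2.8977e-19 / 1.602e-19
= 1.8088 eV

1.8088


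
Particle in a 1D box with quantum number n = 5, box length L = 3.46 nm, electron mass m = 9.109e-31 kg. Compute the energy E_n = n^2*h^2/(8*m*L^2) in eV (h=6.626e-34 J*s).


E = n^2 * h^2 / (8 * m * L^2)
= 5^2 * (6.626e-34)^2 / (8 * 9.109e-31 * (3.46e-9)^2)
= 25 * 4.3904e-67 / (8 * 9.109e-31 * 1.1972e-17)
= 1.2581e-19 J
= 0.7854 eV

0.7854


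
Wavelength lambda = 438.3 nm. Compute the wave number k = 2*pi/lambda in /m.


k = 2 * pi / lambda
= 6.2832 / (438.3e-9)
= 6.2832 / 4.3830e-07
= 1.4335e+07 /m

1.4335e+07


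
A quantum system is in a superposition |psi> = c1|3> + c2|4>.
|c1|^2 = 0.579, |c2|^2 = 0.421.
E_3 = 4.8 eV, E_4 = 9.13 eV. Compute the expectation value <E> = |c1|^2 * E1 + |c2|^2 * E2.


<E> = |c1|^2 * E1 + |c2|^2 * E2
= 0.579 * 4.8 + 0.421 * 9.13
= 2.7792 + 3.8437
= 6.6229 eV

6.6229


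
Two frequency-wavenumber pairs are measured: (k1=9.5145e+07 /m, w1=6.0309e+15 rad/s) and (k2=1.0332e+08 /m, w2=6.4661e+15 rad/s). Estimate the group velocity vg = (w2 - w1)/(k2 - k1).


vg = (w2 - w1) / (k2 - k1)
= (6.4661e+15 - 6.0309e+15) / (1.0332e+08 - 9.5145e+07)
= 4.3520e+14 / 8.1750e+06
= 5.3235e+07 m/s

5.3235e+07


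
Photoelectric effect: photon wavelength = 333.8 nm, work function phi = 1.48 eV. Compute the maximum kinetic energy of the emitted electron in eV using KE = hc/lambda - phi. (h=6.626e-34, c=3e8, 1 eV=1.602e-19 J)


E_photon = hc / lambda
= (6.626e-34)(3e8) / (333.8e-9)
= 5.9551e-19 J
= 3.7173 eV
KE = E_photon - phi
= 3.7173 - 1.48
= 2.2373 eV

2.2373


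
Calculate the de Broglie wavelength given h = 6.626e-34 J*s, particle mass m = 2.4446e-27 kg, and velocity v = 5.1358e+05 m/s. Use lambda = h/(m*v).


lambda = h / (m * v)
= 6.626e-34 / (2.4446e-27 * 5.1358e+05)
= 6.626e-34 / 1.2555e-21
= 5.2776e-13 m

5.2776e-13


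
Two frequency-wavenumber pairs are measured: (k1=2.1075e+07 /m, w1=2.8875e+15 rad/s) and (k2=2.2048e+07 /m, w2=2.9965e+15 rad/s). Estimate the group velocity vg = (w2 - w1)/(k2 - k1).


vg = (w2 - w1) / (k2 - k1)
= (2.9965e+15 - 2.8875e+15) / (2.2048e+07 - 2.1075e+07)
= 1.0900e+14 / 9.7300e+05
= 1.1202e+08 m/s

1.1202e+08


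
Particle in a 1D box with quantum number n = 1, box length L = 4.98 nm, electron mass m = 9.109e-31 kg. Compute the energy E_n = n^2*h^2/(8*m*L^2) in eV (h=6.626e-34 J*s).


E = n^2 * h^2 / (8 * m * L^2)
= 1^2 * (6.626e-34)^2 / (8 * 9.109e-31 * (4.98e-9)^2)
= 1 * 4.3904e-67 / (8 * 9.109e-31 * 2.4800e-17)
= 2.4293e-21 J
= 0.0152 eV

0.0152


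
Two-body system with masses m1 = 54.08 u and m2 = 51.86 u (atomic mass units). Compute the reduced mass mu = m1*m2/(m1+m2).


mu = m1 * m2 / (m1 + m2)
= 54.08 * 51.86 / (54.08 + 51.86)
= 2804.5888 / 105.94
= 26.4734 u

26.4734


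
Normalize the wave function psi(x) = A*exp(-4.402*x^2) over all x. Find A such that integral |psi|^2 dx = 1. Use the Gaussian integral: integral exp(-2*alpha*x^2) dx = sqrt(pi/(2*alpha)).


integral |psi|^2 dx = A^2 * sqrt(pi/(2*alpha)) = 1
A^2 = sqrt(2*alpha/pi)
= sqrt(2 * 4.402 / pi)
= 1.674037
A = sqrt(1.674037)
= 1.2938

1.2938


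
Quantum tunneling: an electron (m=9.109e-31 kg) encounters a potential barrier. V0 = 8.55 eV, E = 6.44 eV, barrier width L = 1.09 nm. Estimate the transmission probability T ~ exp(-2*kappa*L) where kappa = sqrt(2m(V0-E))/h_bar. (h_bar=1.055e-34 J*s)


V0 - E = 2.11 eV = 3.3802e-19 J
kappa = sqrt(2 * m * (V0-E)) / h_bar
= sqrt(2 * 9.109e-31 * 3.3802e-19) / 1.055e-34
= 7.4382e+09 /m
2*kappa*L = 2 * 7.4382e+09 * 1.09e-9
= 16.2154
T = exp(-16.2154) = 9.073069e-08

9.073069e-08
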